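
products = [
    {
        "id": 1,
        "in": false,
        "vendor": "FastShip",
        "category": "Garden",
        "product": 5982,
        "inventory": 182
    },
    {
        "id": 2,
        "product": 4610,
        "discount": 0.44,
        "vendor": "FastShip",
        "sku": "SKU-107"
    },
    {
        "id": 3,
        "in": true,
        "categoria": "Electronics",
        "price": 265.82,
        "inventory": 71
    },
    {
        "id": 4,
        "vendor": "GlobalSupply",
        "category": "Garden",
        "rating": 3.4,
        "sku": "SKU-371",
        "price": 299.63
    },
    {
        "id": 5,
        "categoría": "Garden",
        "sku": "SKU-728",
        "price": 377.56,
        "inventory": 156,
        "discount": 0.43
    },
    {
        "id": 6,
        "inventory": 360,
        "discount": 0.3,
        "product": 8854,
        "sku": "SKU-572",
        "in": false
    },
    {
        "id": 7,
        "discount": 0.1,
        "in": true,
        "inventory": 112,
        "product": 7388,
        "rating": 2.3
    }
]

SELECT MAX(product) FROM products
8854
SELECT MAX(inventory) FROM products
360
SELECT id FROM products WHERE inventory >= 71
[1, 3, 5, 6, 7]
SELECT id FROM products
[1, 2, 3, 4, 5, 6, 7]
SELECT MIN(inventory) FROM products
71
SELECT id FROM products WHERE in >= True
[3, 7]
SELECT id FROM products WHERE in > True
[]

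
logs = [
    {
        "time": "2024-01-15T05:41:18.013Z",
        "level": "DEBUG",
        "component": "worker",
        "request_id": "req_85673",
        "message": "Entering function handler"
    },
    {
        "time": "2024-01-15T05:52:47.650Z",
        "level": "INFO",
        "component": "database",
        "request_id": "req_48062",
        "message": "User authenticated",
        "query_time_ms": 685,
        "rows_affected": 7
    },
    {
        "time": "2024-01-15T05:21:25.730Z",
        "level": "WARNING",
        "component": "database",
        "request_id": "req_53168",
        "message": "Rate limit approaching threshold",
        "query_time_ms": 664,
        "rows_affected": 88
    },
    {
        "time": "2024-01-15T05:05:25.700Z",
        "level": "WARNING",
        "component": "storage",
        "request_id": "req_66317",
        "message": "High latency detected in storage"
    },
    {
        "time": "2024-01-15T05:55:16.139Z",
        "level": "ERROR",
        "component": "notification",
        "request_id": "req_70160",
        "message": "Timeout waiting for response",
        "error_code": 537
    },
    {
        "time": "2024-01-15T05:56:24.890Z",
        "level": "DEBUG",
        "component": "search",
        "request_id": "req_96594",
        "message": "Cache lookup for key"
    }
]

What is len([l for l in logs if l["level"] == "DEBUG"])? 2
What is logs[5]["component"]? "search"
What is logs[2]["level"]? "WARNING"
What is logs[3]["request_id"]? "req_66317"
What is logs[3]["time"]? "2024-01-15T05:05:25.700Z"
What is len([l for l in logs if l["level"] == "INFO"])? 1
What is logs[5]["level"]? "DEBUG"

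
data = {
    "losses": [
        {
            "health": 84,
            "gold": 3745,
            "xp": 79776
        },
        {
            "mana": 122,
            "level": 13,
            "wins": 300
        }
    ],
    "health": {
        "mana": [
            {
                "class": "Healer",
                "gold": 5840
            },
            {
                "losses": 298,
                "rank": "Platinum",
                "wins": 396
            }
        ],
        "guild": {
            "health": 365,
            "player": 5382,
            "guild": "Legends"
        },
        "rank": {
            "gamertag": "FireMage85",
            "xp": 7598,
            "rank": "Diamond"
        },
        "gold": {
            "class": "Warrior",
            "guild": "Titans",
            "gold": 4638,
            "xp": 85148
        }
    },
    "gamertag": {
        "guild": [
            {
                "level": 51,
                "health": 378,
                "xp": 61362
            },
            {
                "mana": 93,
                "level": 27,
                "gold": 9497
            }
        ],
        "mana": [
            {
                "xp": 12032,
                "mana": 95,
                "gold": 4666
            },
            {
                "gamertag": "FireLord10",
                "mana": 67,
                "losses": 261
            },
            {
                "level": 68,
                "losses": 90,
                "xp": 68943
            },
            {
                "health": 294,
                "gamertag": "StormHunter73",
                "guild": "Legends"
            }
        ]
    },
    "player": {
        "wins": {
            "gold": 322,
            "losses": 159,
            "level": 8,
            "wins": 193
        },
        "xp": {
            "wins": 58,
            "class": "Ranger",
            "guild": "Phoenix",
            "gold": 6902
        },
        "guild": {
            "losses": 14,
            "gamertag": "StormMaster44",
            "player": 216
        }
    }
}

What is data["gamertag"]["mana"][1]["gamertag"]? "FireLord10"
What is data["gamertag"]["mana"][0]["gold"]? 4666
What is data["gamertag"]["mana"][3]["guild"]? "Legends"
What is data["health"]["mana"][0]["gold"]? 5840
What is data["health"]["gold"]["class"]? "Warrior"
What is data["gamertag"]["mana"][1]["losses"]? 261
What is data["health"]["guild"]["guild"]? "Legends"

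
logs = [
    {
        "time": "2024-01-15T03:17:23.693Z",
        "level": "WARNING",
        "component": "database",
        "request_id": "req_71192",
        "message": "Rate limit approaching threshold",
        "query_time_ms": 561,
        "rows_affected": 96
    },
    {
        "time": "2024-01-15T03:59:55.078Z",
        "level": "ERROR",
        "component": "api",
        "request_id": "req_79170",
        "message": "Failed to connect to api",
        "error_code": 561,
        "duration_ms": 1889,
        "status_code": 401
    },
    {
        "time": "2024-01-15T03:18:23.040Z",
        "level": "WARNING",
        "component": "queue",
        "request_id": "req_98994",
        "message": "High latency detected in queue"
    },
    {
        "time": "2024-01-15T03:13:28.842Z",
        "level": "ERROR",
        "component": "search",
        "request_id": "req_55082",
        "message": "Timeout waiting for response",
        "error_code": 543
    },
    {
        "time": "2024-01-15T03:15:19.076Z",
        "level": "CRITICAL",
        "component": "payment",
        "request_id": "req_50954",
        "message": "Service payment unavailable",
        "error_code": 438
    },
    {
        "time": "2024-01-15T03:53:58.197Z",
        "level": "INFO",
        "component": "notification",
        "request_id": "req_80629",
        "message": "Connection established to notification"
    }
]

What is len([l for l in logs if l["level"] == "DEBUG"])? 0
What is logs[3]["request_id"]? "req_55082"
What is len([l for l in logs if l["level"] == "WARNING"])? 2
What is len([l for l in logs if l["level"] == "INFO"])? 1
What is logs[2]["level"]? "WARNING"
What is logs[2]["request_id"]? "req_98994"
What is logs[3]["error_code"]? 543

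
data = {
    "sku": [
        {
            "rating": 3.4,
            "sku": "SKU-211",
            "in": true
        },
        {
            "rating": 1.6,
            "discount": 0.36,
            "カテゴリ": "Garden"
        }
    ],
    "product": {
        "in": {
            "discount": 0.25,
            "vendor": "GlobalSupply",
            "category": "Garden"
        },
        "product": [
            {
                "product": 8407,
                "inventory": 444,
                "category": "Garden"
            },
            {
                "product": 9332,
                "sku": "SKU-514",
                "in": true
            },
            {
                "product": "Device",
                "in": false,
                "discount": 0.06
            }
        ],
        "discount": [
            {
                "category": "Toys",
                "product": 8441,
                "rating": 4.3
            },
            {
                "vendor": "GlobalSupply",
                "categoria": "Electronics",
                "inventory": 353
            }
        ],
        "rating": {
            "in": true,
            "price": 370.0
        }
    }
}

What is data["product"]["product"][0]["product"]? 8407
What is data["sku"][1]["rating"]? 1.6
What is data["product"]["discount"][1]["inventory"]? 353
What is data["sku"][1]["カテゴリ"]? "Garden"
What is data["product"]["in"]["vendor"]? "GlobalSupply"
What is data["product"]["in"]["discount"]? 0.25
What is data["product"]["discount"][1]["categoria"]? "Electronics"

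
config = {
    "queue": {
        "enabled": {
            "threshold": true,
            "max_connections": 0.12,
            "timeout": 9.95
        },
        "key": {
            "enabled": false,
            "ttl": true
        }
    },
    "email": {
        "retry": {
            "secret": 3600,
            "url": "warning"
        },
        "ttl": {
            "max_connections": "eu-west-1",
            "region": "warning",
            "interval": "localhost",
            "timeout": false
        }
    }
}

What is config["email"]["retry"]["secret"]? 3600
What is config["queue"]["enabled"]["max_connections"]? 0.12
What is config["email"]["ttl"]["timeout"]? False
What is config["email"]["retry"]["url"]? "warning"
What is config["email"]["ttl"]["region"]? "warning"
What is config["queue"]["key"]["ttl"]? True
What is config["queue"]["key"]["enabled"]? False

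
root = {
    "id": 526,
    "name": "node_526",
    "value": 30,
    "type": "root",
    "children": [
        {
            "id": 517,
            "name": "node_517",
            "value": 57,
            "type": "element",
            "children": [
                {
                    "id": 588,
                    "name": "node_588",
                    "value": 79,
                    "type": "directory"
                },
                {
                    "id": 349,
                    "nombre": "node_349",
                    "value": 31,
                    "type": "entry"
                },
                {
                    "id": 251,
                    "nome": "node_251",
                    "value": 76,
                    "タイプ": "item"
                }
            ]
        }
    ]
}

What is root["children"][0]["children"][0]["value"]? 79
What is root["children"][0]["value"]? 57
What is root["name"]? "node_526"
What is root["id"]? 526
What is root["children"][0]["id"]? 517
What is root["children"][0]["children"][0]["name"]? "node_588"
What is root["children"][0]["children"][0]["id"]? 588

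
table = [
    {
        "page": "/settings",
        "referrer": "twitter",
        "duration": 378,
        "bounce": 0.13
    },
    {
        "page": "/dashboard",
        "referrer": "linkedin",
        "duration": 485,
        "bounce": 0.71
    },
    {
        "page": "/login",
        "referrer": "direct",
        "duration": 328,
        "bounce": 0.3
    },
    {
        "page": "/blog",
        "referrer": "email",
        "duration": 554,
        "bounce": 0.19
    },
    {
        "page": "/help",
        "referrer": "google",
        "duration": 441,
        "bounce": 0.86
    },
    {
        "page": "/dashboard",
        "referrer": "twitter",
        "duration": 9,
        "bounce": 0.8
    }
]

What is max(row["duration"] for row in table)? 554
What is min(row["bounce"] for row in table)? 0.13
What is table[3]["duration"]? 554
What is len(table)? 6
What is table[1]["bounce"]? 0.71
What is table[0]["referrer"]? "twitter"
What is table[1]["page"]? "/dashboard"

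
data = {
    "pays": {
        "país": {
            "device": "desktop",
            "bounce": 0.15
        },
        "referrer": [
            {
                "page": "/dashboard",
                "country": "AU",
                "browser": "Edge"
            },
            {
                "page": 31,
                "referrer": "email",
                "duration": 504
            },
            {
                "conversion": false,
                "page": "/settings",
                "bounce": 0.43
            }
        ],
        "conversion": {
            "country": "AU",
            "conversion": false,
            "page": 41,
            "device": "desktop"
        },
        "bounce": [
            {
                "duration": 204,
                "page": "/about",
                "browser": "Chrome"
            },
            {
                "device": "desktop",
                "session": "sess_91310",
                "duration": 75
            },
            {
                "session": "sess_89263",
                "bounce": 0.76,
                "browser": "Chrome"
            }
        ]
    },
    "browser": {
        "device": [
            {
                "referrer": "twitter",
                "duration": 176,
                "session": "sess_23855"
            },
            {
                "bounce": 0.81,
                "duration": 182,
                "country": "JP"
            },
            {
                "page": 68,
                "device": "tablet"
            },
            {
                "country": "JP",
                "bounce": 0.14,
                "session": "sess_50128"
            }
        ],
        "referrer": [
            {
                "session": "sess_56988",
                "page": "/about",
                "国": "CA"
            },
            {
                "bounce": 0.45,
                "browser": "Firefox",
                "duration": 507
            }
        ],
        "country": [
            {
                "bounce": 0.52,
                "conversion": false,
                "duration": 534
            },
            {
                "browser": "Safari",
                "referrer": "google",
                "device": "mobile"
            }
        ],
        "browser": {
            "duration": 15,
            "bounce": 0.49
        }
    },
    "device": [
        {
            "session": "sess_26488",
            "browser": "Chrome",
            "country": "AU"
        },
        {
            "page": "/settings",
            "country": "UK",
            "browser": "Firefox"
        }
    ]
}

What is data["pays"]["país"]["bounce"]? 0.15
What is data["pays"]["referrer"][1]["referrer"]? "email"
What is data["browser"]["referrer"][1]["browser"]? "Firefox"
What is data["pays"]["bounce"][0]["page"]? "/about"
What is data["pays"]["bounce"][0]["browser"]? "Chrome"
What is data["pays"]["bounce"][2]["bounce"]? 0.76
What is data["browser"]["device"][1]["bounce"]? 0.81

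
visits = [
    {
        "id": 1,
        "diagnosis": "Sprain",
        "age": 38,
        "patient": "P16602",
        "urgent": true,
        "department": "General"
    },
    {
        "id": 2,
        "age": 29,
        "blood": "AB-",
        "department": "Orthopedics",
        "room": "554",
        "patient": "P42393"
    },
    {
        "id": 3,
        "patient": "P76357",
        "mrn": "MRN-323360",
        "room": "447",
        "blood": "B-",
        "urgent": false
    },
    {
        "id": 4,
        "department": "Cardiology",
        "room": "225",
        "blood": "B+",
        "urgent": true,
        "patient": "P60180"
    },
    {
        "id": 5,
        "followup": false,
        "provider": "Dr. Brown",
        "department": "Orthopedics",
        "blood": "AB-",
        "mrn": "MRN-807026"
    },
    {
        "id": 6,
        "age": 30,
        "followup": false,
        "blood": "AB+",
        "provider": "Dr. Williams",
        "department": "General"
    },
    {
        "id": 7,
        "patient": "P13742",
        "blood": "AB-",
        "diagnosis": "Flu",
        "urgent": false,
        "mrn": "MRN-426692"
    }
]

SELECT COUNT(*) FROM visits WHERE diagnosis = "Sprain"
1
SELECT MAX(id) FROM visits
7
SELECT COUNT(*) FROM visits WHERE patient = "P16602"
1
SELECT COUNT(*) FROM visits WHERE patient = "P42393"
1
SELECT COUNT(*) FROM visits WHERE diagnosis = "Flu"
1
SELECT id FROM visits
[1, 2, 3, 4, 5, 6, 7]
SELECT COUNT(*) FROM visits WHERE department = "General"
2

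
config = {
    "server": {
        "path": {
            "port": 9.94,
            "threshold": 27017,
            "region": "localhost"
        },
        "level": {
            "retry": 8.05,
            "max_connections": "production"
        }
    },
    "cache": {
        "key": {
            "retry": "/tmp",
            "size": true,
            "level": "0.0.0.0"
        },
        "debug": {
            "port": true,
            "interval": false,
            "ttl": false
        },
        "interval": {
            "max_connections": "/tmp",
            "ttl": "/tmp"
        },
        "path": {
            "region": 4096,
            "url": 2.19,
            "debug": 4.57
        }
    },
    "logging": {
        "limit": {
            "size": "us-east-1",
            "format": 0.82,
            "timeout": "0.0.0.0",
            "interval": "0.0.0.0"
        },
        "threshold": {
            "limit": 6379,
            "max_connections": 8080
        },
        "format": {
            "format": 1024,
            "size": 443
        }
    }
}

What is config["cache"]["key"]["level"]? "0.0.0.0"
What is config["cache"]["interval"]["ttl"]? "/tmp"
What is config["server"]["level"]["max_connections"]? "production"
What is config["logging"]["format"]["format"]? 1024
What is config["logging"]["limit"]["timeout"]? "0.0.0.0"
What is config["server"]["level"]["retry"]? 8.05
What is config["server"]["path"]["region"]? "localhost"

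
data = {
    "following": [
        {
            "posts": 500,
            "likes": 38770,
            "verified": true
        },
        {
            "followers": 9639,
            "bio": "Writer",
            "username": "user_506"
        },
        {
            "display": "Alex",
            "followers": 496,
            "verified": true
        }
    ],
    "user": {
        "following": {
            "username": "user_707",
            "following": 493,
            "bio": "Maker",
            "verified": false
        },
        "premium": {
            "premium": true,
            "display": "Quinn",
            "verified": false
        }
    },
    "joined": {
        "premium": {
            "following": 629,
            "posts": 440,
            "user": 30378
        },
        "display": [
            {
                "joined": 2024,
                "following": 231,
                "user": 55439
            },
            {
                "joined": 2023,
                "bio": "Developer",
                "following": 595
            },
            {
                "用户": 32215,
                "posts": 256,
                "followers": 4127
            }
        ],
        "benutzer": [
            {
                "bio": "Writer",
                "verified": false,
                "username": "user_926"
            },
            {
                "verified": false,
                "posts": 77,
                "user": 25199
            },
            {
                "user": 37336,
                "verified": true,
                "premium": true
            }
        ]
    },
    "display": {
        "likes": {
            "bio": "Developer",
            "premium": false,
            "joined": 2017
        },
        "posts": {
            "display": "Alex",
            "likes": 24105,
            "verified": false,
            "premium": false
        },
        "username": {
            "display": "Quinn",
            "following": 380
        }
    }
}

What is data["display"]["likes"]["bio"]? "Developer"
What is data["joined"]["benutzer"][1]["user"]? 25199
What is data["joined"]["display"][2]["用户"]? 32215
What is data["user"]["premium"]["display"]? "Quinn"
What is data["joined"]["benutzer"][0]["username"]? "user_926"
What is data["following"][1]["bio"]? "Writer"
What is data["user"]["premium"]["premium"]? True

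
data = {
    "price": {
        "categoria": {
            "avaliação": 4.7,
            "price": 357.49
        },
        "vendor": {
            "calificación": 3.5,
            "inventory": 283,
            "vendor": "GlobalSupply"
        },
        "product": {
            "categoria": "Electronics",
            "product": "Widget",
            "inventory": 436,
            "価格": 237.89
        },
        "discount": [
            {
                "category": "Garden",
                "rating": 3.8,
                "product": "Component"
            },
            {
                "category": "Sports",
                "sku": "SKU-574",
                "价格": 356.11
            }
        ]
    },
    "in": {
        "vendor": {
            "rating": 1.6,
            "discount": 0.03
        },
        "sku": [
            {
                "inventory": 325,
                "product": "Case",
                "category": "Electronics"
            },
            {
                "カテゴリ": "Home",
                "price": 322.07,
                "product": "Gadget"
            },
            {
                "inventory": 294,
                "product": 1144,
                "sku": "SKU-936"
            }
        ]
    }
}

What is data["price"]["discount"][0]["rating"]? 3.8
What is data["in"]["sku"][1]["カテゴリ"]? "Home"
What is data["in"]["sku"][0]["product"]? "Case"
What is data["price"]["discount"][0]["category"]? "Garden"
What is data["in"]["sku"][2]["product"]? 1144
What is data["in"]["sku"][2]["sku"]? "SKU-936"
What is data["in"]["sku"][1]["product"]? "Gadget"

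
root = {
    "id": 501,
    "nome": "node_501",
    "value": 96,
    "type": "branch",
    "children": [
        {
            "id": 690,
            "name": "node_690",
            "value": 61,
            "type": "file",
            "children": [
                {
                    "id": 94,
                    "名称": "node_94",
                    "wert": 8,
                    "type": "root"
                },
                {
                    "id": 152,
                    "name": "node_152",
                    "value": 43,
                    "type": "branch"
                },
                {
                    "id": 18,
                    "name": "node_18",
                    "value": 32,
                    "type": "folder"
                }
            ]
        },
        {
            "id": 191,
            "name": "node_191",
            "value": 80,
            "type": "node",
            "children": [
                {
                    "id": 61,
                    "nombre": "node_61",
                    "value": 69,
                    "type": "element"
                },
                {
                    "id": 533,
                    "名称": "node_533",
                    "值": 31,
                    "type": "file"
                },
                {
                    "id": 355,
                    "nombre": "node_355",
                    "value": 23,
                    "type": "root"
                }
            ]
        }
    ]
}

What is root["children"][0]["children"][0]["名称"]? "node_94"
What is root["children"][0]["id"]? 690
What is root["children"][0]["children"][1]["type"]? "branch"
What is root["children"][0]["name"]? "node_690"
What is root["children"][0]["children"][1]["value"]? 43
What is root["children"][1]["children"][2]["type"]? "root"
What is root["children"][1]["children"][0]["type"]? "element"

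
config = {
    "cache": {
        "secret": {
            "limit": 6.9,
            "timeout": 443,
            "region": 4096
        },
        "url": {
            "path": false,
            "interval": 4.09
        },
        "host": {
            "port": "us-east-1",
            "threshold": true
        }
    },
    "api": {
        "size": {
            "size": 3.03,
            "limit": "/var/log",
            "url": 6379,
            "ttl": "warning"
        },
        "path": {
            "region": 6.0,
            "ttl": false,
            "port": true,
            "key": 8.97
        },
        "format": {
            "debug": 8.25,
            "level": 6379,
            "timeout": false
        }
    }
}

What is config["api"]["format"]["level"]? 6379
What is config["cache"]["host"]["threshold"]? True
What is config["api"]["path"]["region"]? 6.0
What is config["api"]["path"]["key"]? 8.97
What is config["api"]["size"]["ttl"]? "warning"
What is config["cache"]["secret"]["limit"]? 6.9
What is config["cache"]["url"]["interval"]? 4.09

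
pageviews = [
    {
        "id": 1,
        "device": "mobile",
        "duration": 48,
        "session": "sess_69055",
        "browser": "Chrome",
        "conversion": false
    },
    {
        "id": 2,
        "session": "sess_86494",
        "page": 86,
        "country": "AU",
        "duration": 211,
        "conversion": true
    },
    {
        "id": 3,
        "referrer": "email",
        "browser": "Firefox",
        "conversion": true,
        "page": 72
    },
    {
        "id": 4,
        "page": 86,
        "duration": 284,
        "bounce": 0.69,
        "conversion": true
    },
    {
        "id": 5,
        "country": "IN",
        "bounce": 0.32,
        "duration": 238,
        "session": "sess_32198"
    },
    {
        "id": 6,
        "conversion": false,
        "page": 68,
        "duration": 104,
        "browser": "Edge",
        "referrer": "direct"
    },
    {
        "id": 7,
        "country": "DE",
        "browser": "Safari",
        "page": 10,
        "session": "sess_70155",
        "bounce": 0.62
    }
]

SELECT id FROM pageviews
[1, 2, 3, 4, 5, 6, 7]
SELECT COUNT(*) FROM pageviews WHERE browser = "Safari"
1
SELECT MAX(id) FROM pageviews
7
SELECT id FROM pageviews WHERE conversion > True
[]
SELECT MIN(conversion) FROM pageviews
False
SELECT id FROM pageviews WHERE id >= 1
[1, 2, 3, 4, 5, 6, 7]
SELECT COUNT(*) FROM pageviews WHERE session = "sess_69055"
1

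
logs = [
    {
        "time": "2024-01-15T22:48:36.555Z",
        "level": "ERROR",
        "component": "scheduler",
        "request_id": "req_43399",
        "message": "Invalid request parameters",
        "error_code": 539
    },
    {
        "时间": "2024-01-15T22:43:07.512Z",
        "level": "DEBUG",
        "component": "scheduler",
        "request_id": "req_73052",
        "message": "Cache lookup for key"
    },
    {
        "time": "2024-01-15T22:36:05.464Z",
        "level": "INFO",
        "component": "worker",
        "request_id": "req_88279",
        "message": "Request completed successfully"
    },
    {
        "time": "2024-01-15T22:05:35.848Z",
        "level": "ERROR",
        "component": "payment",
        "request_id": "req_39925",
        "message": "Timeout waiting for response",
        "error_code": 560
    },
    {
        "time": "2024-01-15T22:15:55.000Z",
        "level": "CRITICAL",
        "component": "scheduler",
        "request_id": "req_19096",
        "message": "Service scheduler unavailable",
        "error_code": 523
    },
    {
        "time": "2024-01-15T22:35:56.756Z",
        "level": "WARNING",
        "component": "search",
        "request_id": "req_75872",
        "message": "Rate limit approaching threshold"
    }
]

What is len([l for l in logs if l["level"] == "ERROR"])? 2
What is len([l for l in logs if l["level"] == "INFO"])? 1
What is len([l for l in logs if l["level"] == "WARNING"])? 1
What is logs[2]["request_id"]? "req_88279"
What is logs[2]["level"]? "INFO"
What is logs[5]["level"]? "WARNING"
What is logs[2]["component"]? "worker"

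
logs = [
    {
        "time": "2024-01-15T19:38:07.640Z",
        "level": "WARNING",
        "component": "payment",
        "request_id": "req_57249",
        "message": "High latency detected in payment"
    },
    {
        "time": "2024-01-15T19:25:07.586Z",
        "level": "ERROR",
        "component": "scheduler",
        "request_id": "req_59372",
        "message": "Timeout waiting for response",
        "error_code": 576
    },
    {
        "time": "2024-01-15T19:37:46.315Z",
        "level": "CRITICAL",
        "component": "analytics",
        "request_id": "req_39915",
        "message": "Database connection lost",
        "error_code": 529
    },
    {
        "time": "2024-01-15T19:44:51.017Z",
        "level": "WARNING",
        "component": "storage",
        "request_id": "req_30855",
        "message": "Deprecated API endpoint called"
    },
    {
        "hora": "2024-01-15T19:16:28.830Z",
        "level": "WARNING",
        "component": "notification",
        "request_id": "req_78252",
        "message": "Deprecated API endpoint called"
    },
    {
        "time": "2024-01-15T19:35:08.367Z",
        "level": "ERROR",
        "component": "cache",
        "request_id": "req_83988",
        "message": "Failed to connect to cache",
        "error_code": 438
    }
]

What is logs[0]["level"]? "WARNING"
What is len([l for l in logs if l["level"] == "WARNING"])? 3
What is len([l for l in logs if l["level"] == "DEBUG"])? 0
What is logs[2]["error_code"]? 529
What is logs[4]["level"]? "WARNING"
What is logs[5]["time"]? "2024-01-15T19:35:08.367Z"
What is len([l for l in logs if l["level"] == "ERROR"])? 2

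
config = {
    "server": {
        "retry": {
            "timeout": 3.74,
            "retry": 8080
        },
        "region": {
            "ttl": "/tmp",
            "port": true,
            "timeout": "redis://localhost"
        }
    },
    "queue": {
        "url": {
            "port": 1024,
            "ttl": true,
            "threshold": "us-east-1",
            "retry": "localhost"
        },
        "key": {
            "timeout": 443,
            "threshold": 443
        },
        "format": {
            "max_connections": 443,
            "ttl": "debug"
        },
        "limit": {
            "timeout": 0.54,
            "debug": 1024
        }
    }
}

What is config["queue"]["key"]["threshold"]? 443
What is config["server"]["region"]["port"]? True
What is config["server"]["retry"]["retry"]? 8080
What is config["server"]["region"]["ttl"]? "/tmp"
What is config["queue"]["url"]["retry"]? "localhost"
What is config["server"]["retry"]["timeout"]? 3.74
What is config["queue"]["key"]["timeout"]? 443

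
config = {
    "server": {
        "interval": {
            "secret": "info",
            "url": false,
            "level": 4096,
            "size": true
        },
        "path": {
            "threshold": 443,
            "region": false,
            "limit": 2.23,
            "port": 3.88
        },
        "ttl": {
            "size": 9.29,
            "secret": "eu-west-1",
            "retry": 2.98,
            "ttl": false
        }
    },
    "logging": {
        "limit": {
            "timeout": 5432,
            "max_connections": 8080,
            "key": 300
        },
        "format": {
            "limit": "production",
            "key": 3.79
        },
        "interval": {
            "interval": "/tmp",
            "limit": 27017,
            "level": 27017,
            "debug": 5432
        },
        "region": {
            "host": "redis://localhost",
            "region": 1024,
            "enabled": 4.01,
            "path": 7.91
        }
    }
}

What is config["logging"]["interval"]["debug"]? 5432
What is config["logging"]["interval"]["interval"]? "/tmp"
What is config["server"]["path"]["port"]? 3.88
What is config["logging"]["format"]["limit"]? "production"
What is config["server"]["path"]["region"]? False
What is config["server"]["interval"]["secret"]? "info"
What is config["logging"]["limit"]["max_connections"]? 8080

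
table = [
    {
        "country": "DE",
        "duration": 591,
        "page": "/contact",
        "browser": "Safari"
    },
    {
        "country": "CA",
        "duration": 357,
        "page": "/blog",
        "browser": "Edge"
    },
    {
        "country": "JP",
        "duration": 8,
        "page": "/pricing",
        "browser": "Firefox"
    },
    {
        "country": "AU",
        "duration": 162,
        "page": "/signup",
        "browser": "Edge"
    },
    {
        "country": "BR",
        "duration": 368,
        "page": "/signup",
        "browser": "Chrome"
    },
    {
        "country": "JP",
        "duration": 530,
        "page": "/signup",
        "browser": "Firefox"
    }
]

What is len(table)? 6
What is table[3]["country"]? "AU"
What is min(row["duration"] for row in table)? 8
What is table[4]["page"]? "/signup"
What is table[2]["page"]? "/pricing"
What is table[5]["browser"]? "Firefox"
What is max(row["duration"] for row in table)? 591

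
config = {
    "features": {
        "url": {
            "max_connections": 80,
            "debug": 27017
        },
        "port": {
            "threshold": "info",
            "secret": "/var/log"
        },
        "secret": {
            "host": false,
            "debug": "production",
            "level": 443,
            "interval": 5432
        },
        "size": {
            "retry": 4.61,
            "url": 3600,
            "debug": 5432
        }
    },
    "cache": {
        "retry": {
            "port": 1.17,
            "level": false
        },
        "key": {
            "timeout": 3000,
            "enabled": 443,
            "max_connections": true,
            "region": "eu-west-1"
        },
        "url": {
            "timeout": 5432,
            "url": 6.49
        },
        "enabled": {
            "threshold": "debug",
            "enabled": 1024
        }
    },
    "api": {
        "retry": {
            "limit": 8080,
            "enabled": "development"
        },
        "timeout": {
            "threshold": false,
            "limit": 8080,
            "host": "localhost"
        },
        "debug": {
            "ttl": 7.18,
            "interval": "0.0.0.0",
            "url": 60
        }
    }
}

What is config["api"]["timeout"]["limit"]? 8080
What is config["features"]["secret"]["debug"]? "production"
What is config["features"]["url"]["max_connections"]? 80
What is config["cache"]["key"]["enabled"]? 443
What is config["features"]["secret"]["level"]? 443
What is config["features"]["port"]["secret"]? "/var/log"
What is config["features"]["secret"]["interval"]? 5432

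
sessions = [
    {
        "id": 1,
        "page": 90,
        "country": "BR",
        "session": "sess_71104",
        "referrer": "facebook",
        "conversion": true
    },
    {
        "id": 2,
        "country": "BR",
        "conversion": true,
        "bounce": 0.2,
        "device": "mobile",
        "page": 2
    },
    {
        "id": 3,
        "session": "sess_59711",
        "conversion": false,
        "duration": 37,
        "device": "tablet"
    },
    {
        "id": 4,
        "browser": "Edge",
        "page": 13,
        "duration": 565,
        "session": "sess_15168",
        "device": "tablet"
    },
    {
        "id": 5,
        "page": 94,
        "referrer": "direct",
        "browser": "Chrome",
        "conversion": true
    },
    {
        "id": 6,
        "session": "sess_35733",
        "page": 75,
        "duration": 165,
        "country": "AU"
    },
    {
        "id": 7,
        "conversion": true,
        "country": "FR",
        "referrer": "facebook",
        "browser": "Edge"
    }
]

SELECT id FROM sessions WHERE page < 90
[2, 4, 6]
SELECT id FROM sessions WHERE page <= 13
[2, 4]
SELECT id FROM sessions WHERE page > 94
[]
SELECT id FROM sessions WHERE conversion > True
[]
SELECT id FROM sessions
[1, 2, 3, 4, 5, 6, 7]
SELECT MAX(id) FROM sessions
7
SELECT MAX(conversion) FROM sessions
True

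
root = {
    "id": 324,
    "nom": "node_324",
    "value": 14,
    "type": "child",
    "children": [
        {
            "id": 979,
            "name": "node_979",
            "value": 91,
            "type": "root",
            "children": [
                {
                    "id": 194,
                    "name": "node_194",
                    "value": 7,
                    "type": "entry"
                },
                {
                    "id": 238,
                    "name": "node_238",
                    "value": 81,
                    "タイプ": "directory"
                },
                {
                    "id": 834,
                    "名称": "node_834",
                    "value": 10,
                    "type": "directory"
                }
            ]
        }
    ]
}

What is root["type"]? "child"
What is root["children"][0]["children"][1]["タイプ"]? "directory"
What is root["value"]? 14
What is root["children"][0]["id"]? 979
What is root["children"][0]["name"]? "node_979"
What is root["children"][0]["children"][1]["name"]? "node_238"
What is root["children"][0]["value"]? 91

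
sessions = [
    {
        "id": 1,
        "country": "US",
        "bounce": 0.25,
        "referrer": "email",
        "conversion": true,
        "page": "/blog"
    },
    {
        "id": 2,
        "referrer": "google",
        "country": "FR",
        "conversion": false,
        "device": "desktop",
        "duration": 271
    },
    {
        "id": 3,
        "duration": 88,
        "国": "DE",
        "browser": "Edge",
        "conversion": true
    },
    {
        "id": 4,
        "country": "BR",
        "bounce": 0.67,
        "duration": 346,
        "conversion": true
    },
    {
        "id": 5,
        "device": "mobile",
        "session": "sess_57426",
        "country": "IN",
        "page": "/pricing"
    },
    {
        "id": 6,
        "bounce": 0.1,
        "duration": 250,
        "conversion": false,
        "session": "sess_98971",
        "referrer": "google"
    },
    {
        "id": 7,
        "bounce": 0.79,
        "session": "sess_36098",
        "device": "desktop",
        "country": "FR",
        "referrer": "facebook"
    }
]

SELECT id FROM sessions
[1, 2, 3, 4, 5, 6, 7]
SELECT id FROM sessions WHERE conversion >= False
[1, 2, 3, 4, 6]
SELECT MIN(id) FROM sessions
1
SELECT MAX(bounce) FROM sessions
0.79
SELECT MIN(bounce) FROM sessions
0.1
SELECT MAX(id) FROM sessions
7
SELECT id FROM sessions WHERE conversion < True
[2, 6]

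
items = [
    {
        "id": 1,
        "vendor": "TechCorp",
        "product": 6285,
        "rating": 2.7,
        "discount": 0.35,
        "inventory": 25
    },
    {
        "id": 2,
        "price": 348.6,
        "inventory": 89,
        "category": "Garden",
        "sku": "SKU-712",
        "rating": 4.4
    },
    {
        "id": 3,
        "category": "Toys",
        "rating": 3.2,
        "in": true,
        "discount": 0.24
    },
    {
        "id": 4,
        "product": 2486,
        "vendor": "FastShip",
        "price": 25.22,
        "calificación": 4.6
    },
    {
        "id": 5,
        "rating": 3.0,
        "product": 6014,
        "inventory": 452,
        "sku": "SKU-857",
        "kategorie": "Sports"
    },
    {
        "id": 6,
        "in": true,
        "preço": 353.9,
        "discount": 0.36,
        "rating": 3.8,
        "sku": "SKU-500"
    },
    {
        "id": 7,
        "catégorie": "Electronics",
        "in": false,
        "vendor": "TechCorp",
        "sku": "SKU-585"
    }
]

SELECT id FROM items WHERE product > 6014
[1]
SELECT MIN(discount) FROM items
0.24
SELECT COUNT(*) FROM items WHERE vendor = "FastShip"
1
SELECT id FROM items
[1, 2, 3, 4, 5, 6, 7]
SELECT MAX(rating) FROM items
4.4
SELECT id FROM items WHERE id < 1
[]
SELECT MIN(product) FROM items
2486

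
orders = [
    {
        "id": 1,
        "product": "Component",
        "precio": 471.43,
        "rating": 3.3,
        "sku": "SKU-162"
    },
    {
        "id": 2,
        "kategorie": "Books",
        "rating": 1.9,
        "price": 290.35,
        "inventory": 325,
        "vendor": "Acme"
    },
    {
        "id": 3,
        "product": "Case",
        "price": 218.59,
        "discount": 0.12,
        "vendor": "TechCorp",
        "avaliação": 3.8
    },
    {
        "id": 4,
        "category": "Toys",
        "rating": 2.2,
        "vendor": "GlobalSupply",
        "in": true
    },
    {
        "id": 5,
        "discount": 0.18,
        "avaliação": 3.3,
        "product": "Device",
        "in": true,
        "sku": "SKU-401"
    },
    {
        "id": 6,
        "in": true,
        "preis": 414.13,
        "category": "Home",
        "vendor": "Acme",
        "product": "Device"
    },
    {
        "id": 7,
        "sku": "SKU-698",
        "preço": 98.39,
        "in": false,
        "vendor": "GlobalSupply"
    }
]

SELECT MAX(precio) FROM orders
471.43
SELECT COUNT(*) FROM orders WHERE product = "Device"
2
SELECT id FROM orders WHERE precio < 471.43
[]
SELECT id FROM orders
[1, 2, 3, 4, 5, 6, 7]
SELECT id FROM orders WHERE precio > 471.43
[]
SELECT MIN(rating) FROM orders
1.9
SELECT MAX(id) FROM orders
7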